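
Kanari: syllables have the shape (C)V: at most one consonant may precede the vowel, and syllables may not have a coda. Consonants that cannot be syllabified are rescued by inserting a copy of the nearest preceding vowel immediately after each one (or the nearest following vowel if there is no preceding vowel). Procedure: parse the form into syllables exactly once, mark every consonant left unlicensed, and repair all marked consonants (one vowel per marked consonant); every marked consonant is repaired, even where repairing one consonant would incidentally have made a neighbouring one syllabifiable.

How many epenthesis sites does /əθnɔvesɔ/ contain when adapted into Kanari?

The unsyllabifiable consonants are /θ/; each receives one epenthetic vowel.

1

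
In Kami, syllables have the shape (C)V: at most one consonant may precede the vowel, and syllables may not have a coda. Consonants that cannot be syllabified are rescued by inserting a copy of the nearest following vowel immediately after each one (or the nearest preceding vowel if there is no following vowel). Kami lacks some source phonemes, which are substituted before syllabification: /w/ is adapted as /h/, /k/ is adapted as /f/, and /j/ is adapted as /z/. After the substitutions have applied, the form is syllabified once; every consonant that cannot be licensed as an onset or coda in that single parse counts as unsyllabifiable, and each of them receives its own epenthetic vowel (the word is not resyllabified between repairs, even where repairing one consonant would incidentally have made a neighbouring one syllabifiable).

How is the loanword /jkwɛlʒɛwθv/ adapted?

Substitution: /j/ → /z/, /k/ → /f/, /w/ → /h/, giving /zfhɛlʒɛhθv/.
The consonants /z/, /f/, /l/, /h/, /θ/, /v/ cannot be parsed into a legal (C)V syllable (no codas are permitted; onsets are limited to one consonant).
Each unlicensed consonant becomes the onset of a new syllable: /z/ → /zɛ/, /f/ → /fɛ/, /l/ → /lɛ/, /h/ → /hɛ/, /θ/ → /θɛ/, /v/ → /vɛ/.

zɛfɛhɛlɛʒɛhɛθɛvɛ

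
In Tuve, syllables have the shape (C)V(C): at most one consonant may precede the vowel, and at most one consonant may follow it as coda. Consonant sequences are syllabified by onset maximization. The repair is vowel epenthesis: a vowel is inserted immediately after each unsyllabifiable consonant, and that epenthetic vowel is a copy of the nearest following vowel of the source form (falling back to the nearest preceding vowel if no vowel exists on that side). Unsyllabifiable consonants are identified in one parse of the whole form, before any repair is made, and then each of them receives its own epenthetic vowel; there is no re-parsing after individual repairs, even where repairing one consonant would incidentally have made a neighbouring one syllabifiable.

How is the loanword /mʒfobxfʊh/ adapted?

The consonants /m/, /ʒ/, /x/ cannot be parsed into a legal (C)V(C) syllable (at most one coda consonant is licensed; onsets are limited to one consonant).
Inserting the epenthetic vowel yields /m/ → /mo/, /ʒ/ → /ʒo/, /x/ → /xʊ/.

moʒofobxʊfʊh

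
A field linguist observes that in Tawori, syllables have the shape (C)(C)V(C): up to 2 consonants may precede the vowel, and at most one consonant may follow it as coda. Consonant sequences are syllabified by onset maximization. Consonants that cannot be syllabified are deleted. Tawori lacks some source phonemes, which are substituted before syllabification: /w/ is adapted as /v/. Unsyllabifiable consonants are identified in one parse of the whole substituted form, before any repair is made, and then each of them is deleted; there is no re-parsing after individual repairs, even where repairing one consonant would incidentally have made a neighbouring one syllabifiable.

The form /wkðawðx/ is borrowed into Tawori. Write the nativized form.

Substitution: /w/ → /v/, giving /vkðavðx/.
The consonants /v/, /ð/, /x/ cannot be parsed into a legal (C)(C)V(C) syllable (at most one coda consonant is licensed; onsets may contain at most 2 consonants).
Deletion applies to /v/, /ð/, /x/.

kðav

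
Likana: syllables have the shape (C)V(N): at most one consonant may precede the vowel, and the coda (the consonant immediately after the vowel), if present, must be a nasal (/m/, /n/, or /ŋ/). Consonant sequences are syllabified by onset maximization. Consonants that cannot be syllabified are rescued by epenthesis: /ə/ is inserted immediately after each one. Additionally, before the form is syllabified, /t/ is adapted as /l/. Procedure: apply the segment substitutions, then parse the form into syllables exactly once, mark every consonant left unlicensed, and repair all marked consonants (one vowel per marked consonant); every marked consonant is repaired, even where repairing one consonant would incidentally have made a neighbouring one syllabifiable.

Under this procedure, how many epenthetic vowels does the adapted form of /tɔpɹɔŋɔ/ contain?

After substitution the input is /lɔpɹɔŋɔ/.
The unsyllabifiable consonants are /p/; each receives one epenthetic vowel.

1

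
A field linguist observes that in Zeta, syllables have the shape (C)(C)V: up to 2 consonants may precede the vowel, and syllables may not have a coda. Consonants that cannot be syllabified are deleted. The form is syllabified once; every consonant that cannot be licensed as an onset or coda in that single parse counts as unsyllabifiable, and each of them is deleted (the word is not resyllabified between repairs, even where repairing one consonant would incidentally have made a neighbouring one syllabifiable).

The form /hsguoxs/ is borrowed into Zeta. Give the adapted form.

sguo

Under (C)(C)V, the unsyllabifiable consonants are /h/, /x/, /s/ (no codas are permitted; onsets may contain at most 2 consonants).
Deleting the stranded consonants removes /h/, /x/, /s/.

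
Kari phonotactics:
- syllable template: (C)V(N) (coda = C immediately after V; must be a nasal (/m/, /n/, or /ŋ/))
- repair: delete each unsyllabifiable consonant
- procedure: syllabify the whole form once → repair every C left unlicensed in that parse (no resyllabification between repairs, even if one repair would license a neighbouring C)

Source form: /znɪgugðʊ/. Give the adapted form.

nɪguðʊ

Syllabifying with onset maximization leaves /z/, /g/ stranded (only a nasal (/m/, /n/, or /ŋ/) is licensed in coda position; onsets are limited to one consonant).
Deleting the stranded consonants removes /z/, /g/.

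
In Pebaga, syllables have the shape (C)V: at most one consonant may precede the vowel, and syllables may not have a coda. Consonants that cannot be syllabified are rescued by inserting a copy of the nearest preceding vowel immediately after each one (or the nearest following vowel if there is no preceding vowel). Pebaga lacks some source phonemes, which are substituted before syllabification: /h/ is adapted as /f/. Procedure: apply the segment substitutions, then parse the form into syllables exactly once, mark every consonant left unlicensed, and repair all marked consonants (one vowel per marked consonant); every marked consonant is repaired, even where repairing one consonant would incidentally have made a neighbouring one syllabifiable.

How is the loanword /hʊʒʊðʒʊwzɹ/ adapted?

Substitution: /h/ → /f/, giving /fʊʒʊðʒʊwzɹ/.
Under (C)V, the unsyllabifiable consonants are /ð/, /w/, /z/, /ɹ/ (no codas are permitted; onsets are limited to one consonant).
Each unlicensed consonant becomes the onset of a new syllable: /ð/ → /ðʊ/, /w/ → /wʊ/, /z/ → /zʊ/, /ɹ/ → /ɹʊ/.

fʊʒʊðʊʒʊwʊzʊɹʊ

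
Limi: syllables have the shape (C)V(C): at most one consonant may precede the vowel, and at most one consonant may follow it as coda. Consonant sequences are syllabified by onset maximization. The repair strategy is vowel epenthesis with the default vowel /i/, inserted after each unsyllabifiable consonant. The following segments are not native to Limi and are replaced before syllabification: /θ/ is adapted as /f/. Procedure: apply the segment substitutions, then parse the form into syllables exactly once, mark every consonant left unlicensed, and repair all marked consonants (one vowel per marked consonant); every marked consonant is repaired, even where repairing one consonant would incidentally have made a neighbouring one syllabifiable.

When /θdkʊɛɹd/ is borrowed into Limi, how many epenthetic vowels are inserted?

After substitution the input is /fdkʊɛɹd/.
The unsyllabifiable consonants are /f/, /d/, /d/; each receives one epenthetic vowel.

3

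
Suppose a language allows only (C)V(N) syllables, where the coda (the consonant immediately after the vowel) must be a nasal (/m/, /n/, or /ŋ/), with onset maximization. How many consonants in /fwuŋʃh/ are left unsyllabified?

3

The consonants /f/, /ʃ/, /h/ cannot be parsed into a legal (C)V(N) syllable (only a nasal (/m/, /n/, or /ŋ/) is licensed in coda position; onsets are limited to one consonant).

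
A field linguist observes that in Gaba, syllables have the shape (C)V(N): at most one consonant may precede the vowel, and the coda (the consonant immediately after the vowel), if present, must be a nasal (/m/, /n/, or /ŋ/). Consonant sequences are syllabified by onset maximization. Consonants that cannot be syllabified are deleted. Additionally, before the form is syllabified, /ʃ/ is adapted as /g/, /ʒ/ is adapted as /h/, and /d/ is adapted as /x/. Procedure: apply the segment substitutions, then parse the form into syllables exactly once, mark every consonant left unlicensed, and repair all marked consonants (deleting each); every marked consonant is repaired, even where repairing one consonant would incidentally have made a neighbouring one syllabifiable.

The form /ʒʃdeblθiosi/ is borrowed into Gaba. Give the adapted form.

Substitution: /ʒ/ → /h/, /ʃ/ → /g/, /d/ → /x/, giving /hgxeblθiosi/.
Under (C)V(N), the unsyllabifiable consonants are /h/, /g/, /b/, /l/ (only a nasal (/m/, /n/, or /ŋ/) is licensed in coda position; onsets are limited to one consonant).
Deleting the stranded consonants removes /h/, /g/, /b/, /l/.

xeθiosi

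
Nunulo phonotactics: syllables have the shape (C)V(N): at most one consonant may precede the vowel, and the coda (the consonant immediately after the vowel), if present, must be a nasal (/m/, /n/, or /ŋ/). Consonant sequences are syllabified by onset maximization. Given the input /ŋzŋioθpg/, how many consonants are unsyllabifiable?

Under (C)V(N), the unsyllabifiable consonants are /ŋ/, /z/, /θ/, /p/, /g/ (only a nasal (/m/, /n/, or /ŋ/) is licensed in coda position; onsets are limited to one consonant).

5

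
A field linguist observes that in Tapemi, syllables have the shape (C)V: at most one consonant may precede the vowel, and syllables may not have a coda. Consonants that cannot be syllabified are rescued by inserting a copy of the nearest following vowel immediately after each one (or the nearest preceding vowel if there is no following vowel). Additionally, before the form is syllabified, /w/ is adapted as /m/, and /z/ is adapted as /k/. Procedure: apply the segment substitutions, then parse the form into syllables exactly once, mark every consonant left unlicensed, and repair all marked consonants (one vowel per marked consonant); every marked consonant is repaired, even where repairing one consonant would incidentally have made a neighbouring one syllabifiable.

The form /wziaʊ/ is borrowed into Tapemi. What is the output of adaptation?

Substitution: /w/ → /m/, /z/ → /k/, giving /mkiaʊ/.
The consonants /m/ cannot be parsed into a legal (C)V syllable (no codas are permitted; onsets are limited to one consonant).
Epenthesis after each stranded consonant: /m/ → /mi/.

mikiaʊ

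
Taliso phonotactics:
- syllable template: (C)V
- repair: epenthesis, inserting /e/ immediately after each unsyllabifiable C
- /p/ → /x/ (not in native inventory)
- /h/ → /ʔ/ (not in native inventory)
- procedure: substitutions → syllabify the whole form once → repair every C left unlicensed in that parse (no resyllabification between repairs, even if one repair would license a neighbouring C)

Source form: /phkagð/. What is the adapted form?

xeʔekageðe

Substitution: /p/ → /x/, /h/ → /ʔ/, giving /xʔkagð/.
Under (C)V, the unsyllabifiable consonants are /x/, /ʔ/, /g/, /ð/ (no codas are permitted; onsets are limited to one consonant).
Inserting the epenthetic vowel yields /x/ → /xe/, /ʔ/ → /ʔe/, /g/ → /ge/, /ð/ → /ðe/.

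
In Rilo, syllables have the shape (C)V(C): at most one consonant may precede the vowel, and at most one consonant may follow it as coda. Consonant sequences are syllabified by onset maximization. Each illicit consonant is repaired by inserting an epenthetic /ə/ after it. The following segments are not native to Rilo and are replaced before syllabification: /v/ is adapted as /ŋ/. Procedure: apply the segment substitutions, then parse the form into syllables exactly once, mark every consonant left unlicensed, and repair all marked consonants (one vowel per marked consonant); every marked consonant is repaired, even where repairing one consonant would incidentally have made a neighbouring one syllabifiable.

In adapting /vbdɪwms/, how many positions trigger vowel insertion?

4

After substitution the input is /ŋbdɪwms/.
The unsyllabifiable consonants are /ŋ/, /b/, /m/, /s/; each receives one epenthetic vowel.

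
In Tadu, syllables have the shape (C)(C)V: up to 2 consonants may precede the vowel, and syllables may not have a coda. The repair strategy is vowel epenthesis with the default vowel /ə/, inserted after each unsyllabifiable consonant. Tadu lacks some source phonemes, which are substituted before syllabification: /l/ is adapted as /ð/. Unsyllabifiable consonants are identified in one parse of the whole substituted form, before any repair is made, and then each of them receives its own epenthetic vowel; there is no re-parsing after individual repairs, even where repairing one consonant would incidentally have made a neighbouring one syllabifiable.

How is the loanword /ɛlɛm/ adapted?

Substitution: /l/ → /ð/, giving /ɛðɛm/.
Under (C)(C)V, the unsyllabifiable consonants are /m/ (no codas are permitted; onsets may contain at most 2 consonants).
Inserting the epenthetic vowel yields /m/ → /mə/.

ɛðɛmə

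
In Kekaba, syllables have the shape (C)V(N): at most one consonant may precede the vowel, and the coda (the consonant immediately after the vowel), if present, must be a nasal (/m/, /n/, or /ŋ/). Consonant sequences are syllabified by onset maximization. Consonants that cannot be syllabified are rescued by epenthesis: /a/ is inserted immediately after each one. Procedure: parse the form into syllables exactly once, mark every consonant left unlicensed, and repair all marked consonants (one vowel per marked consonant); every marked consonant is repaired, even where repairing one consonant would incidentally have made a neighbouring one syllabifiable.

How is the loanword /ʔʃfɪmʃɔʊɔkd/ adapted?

ʔaʃafɪmʃɔʊɔkada

The consonants /ʔ/, /ʃ/, /k/, /d/ cannot be parsed into a legal (C)V(N) syllable (only a nasal (/m/, /n/, or /ŋ/) is licensed in coda position; onsets are limited to one consonant).
Each unlicensed consonant becomes the onset of a new syllable: /ʔ/ → /ʔa/, /ʃ/ → /ʃa/, /k/ → /ka/, /d/ → /da/.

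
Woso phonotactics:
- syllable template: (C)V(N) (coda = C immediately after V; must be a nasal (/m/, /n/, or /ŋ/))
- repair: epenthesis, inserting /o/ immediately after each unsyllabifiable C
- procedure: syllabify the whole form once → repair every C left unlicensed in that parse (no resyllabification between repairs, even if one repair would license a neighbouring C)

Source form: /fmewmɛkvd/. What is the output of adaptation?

Syllabifying with onset maximization leaves /f/, /w/, /k/, /v/, /d/ stranded (only a nasal (/m/, /n/, or /ŋ/) is licensed in coda position; onsets are limited to one consonant).
Inserting the epenthetic vowel yields /f/ → /fo/, /w/ → /wo/, /k/ → /ko/, /v/ → /vo/, /d/ → /do/.

fomewomɛkovodo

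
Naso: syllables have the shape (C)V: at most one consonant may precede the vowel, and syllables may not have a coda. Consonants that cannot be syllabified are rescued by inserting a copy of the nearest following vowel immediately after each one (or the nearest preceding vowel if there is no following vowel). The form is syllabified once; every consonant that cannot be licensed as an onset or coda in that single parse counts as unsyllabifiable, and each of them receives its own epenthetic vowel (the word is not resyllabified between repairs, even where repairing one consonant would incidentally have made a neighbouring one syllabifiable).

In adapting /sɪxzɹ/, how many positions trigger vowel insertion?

3

The unsyllabifiable consonants are /x/, /z/, /ɹ/; each receives one epenthetic vowel.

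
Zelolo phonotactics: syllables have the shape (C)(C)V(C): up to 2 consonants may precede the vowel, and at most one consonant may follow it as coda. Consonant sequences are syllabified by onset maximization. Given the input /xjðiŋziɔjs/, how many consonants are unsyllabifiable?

2

The consonants /x/, /s/ cannot be parsed into a legal (C)(C)V(C) syllable (at most one coda consonant is licensed; onsets may contain at most 2 consonants).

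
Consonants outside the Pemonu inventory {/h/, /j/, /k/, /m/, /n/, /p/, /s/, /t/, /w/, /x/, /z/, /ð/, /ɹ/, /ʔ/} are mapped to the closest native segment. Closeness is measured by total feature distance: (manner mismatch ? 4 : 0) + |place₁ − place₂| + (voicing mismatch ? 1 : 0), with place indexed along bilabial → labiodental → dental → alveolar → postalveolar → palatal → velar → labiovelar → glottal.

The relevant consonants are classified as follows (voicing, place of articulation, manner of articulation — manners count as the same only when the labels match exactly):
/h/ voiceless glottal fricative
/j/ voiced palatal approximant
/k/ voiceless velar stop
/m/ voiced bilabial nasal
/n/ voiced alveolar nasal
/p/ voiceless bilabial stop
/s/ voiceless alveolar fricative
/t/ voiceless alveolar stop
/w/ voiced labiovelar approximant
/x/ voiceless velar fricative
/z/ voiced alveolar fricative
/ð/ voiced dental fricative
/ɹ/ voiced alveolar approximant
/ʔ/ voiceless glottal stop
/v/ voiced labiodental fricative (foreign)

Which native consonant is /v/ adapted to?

ð

/ð/ is closest: same manner (fricative), place distance 1 (labiodental→dental), same voicing; total 1. Next closest is /z/ at distance 2.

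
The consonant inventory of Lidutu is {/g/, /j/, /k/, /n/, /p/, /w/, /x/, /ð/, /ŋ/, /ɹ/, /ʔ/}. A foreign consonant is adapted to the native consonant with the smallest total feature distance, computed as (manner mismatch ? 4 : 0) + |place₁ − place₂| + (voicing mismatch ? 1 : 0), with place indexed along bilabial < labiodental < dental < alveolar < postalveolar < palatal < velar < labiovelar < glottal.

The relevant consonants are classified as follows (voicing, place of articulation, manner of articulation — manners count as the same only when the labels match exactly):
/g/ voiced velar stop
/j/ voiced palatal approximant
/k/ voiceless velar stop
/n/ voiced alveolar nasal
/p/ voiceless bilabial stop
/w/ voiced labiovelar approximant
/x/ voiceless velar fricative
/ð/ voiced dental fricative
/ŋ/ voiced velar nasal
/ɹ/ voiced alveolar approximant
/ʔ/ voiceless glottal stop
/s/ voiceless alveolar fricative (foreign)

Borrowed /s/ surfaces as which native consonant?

ð

/ð/ is closest: same manner (fricative), place distance 1 (alveolar→dental), voicing differs (+1); total 2. Next closest is /x/ at distance 3.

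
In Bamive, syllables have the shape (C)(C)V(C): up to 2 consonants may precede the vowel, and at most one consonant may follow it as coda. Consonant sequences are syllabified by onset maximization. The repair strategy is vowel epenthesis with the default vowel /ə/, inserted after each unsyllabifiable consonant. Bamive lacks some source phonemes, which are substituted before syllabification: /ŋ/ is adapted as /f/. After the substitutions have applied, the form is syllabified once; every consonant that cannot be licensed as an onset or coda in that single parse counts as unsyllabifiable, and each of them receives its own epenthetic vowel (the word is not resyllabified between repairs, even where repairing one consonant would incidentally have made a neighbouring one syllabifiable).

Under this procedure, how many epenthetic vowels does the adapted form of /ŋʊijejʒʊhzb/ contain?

2

After substitution the input is /fʊijejʒʊhzb/.
The unsyllabifiable consonants are /z/, /b/; each receives one epenthetic vowel.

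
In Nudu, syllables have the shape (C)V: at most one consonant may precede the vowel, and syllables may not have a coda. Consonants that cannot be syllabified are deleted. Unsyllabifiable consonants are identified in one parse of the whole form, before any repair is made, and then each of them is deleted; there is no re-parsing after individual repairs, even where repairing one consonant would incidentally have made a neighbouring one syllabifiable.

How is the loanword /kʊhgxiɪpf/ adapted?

kʊxiɪ

Under (C)V, the unsyllabifiable consonants are /h/, /g/, /p/, /f/ (no codas are permitted; onsets are limited to one consonant).
Each unlicensed consonant is deleted: /h/, /g/, /p/, /f/.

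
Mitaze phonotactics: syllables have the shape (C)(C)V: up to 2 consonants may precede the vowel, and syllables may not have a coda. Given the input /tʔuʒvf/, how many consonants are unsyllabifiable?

Under (C)(C)V, the unsyllabifiable consonants are /ʒ/, /v/, /f/ (no codas are permitted; onsets may contain at most 2 consonants).

3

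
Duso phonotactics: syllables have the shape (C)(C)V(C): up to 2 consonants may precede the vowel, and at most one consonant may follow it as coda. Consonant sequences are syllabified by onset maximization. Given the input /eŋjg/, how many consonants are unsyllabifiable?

The consonants /j/, /g/ cannot be parsed into a legal (C)(C)V(C) syllable (at most one coda consonant is licensed; onsets may contain at most 2 consonants).

2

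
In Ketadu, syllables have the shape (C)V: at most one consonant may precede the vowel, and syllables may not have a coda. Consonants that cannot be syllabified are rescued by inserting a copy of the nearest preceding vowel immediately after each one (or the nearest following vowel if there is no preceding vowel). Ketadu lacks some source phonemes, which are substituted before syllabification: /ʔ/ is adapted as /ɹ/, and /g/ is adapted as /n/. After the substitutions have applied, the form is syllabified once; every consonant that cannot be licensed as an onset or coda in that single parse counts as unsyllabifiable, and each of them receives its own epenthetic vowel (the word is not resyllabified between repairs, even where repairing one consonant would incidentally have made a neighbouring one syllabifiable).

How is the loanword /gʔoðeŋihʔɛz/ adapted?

Substitution: /g/ → /n/, /ʔ/ → /ɹ/, giving /nɹoðeŋihɹɛz/.
Under (C)V, the unsyllabifiable consonants are /n/, /h/, /z/ (no codas are permitted; onsets are limited to one consonant).
Epenthesis after each stranded consonant: /n/ → /no/, /h/ → /hi/, /z/ → /zɛ/.

noɹoðeŋihiɹɛzɛ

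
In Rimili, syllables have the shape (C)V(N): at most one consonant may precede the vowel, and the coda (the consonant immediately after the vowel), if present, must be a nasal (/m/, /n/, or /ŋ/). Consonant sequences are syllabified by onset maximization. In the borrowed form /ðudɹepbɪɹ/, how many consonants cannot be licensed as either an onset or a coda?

The consonants /d/, /p/, /ɹ/ cannot be parsed into a legal (C)V(N) syllable (only a nasal (/m/, /n/, or /ŋ/) is licensed in coda position; onsets are limited to one consonant).

3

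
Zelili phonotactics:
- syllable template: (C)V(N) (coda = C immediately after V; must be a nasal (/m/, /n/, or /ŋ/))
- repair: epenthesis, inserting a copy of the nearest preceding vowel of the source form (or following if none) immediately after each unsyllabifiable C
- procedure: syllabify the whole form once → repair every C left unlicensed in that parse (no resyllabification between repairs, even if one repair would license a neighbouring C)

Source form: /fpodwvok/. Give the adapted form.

The consonants /f/, /d/, /w/, /k/ cannot be parsed into a legal (C)V(N) syllable (only a nasal (/m/, /n/, or /ŋ/) is licensed in coda position; onsets are limited to one consonant).
Epenthesis after each stranded consonant: /f/ → /fo/, /d/ → /do/, /w/ → /wo/, /k/ → /ko/.

fopodowovoko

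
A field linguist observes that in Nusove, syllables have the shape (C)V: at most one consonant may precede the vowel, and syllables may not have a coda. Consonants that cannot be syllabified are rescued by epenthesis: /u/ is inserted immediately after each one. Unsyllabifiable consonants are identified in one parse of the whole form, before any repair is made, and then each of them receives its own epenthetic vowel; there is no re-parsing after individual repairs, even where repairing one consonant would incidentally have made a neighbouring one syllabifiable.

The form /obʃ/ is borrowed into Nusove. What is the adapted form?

obuʃu

Under (C)V, the unsyllabifiable consonants are /b/, /ʃ/ (no codas are permitted; onsets are limited to one consonant).
Inserting the epenthetic vowel yields /b/ → /bu/, /ʃ/ → /ʃu/.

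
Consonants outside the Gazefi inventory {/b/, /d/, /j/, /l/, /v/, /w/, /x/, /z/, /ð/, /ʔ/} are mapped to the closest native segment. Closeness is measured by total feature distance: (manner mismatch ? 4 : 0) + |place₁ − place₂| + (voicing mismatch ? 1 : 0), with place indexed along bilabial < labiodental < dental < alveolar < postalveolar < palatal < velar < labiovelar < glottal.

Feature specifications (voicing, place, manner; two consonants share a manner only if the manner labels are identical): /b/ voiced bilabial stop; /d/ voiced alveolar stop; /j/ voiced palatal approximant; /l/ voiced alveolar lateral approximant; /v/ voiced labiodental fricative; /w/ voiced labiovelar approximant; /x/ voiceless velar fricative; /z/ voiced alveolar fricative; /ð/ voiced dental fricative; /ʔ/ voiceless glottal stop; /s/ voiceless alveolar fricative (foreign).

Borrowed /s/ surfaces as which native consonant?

/z/ is closest: same manner (fricative), place distance 0 (alveolar→alveolar), voicing differs (+1); total 1. Next closest is /ð/ at distance 2.

z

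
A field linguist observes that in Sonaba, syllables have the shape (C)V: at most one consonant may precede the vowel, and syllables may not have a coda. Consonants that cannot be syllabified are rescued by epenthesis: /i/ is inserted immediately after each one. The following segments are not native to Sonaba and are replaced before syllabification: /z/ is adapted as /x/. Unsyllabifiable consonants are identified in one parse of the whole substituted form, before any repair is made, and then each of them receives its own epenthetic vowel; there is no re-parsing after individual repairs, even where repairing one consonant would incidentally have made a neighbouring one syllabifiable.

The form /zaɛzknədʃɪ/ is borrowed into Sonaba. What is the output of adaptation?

Substitution: /z/ → /x/, giving /xaɛxknədʃɪ/.
The consonants /x/, /k/, /d/ cannot be parsed into a legal (C)V syllable (no codas are permitted; onsets are limited to one consonant).
Epenthesis after each stranded consonant: /x/ → /xi/, /k/ → /ki/, /d/ → /di/.

xaɛxikinədiʃɪ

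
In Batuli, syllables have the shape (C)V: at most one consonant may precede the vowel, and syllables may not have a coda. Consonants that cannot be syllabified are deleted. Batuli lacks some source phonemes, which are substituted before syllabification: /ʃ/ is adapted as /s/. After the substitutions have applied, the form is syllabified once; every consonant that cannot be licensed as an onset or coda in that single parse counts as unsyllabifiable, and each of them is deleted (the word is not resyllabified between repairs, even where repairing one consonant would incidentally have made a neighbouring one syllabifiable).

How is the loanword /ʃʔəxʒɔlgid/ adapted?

ʔəʒɔgi

Substitution: /ʃ/ → /s/, giving /sʔəxʒɔlgid/.
Under (C)V, the unsyllabifiable consonants are /s/, /x/, /l/, /d/ (no codas are permitted; onsets are limited to one consonant).
Each unlicensed consonant is deleted: /s/, /x/, /l/, /d/.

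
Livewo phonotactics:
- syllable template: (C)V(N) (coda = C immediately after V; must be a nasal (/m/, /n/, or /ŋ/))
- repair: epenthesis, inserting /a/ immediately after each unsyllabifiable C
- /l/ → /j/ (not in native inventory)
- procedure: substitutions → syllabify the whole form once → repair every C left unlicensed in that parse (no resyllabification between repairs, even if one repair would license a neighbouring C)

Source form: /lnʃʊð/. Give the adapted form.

Substitution: /l/ → /j/, giving /jnʃʊð/.
The consonants /j/, /n/, /ð/ cannot be parsed into a legal (C)V(N) syllable (only a nasal (/m/, /n/, or /ŋ/) is licensed in coda position; onsets are limited to one consonant).
Each unlicensed consonant becomes the onset of a new syllable: /j/ → /ja/, /n/ → /na/, /ð/ → /ða/.

janaʃʊða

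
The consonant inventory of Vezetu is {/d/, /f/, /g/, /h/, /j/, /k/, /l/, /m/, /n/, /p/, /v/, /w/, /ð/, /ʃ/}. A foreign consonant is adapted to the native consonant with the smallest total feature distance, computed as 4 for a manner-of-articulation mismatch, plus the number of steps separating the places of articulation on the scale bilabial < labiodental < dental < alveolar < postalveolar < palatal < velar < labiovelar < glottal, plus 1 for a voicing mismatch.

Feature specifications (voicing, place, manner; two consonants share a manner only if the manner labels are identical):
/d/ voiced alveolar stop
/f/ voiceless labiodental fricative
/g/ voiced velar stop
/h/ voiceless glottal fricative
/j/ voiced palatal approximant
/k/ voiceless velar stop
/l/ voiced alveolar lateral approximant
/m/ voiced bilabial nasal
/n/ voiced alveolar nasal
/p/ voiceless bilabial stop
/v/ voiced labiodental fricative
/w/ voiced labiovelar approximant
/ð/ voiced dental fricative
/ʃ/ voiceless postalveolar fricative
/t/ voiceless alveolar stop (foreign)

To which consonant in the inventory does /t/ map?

/d/ is closest: same manner (stop), place distance 0 (alveolar→alveolar), voicing differs (+1); total 1. Next closest is /k/ at distance 3.

d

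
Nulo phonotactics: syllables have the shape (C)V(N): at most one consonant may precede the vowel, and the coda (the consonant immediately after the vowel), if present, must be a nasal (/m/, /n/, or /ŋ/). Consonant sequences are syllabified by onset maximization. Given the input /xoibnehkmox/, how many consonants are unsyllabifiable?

Syllabifying with onset maximization leaves /b/, /h/, /k/, /x/ stranded (only a nasal (/m/, /n/, or /ŋ/) is licensed in coda position; onsets are limited to one consonant).

4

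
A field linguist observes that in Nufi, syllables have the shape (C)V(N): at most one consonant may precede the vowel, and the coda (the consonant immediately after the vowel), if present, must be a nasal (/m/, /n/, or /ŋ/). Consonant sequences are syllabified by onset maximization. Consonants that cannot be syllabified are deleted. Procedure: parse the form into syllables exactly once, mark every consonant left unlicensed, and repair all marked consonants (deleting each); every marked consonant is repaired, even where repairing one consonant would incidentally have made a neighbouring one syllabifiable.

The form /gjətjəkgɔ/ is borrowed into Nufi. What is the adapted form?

jəjəgɔ

The consonants /g/, /t/, /k/ cannot be parsed into a legal (C)V(N) syllable (only a nasal (/m/, /n/, or /ŋ/) is licensed in coda position; onsets are limited to one consonant).
Deletion applies to /g/, /t/, /k/.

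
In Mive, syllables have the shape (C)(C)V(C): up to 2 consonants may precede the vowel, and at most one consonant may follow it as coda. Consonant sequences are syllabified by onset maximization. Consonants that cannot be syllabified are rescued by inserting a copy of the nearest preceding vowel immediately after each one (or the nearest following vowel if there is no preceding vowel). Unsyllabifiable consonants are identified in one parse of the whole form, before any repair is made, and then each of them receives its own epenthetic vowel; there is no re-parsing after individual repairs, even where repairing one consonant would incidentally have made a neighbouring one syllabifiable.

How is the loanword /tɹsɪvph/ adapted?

tɪɹsɪvpɪhɪ

The consonants /t/, /p/, /h/ cannot be parsed into a legal (C)(C)V(C) syllable (at most one coda consonant is licensed; onsets may contain at most 2 consonants).
Epenthesis after each stranded consonant: /t/ → /tɪ/, /p/ → /pɪ/, /h/ → /hɪ/.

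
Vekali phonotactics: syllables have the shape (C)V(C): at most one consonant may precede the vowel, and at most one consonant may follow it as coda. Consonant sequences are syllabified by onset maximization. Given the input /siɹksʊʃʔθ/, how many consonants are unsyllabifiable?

3

Under (C)V(C), the unsyllabifiable consonants are /k/, /ʔ/, /θ/ (at most one coda consonant is licensed; onsets are limited to one consonant).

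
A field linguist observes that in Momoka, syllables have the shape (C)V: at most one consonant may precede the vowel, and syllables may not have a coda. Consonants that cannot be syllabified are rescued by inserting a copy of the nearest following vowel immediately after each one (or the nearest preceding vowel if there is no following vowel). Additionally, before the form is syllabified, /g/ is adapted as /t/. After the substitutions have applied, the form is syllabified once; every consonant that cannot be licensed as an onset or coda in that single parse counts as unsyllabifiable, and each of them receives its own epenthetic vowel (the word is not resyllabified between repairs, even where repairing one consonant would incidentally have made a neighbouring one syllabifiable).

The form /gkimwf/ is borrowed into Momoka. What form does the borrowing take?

tikimiwifi

Substitution: /g/ → /t/, giving /tkimwf/.
The consonants /t/, /m/, /w/, /f/ cannot be parsed into a legal (C)V syllable (no codas are permitted; onsets are limited to one consonant).
Each unlicensed consonant becomes the onset of a new syllable: /t/ → /ti/, /m/ → /mi/, /w/ → /wi/, /f/ → /fi/.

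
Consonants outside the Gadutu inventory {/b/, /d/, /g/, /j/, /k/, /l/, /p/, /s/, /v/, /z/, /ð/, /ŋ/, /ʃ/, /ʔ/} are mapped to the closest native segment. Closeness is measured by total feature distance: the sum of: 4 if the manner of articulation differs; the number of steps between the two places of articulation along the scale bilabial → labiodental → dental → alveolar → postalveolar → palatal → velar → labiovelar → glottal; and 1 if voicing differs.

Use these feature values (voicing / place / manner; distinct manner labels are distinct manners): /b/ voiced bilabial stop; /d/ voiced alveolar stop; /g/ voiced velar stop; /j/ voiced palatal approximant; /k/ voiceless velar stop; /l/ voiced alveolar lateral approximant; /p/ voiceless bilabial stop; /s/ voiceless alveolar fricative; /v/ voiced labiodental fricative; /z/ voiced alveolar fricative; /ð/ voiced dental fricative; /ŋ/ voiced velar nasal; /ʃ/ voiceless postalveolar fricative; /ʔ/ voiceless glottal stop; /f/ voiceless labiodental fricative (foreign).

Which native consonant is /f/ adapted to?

v

/v/ is closest: same manner (fricative), place distance 0 (labiodental→labiodental), voicing differs (+1); total 1. Next closest is /s/ at distance 2.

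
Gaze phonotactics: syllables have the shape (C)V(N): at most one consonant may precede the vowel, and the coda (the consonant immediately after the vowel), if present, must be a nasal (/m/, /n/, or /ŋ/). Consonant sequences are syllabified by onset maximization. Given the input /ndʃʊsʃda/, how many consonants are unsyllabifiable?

The consonants /n/, /d/, /s/, /ʃ/ cannot be parsed into a legal (C)V(N) syllable (only a nasal (/m/, /n/, or /ŋ/) is licensed in coda position; onsets are limited to one consonant).

4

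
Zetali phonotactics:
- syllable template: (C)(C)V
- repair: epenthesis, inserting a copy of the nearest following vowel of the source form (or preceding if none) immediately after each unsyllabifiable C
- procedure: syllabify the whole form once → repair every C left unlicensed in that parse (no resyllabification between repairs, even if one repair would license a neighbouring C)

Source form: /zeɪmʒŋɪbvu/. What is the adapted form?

zeɪmɪʒŋɪbvu

Syllabifying with onset maximization leaves /m/ stranded (no codas are permitted; onsets may contain at most 2 consonants).
Each unlicensed consonant becomes the onset of a new syllable: /m/ → /mɪ/.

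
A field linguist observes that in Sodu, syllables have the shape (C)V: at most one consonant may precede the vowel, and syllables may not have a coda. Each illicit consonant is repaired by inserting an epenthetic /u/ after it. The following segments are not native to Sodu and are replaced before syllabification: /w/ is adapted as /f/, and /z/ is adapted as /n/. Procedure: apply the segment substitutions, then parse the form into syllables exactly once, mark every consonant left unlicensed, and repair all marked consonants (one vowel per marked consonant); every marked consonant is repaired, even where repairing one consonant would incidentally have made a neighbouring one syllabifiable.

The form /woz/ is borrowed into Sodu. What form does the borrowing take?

Substitution: /w/ → /f/, /z/ → /n/, giving /fon/.
The consonants /n/ cannot be parsed into a legal (C)V syllable (no codas are permitted; onsets are limited to one consonant).
Inserting the epenthetic vowel yields /n/ → /nu/.

fonu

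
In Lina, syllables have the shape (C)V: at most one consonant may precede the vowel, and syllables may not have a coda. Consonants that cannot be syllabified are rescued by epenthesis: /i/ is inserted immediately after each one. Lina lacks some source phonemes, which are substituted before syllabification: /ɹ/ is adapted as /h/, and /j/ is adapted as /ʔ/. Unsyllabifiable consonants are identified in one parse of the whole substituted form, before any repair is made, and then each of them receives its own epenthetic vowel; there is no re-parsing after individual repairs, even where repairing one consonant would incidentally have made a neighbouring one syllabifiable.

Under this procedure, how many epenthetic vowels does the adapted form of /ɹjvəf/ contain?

3

After substitution the input is /hʔvəf/.
The unsyllabifiable consonants are /h/, /ʔ/, /f/; each receives one epenthetic vowel.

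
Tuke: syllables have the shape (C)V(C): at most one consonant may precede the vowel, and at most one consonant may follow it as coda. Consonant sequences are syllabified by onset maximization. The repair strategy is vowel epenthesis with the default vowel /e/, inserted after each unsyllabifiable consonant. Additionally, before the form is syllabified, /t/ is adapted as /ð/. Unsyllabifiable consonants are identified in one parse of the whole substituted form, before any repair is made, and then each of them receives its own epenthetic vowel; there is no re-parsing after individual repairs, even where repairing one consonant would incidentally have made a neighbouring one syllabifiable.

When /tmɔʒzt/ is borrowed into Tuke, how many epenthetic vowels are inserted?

After substitution the input is /ðmɔʒzð/.
The unsyllabifiable consonants are /ð/, /z/, /ð/; each receives one epenthetic vowel.

3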